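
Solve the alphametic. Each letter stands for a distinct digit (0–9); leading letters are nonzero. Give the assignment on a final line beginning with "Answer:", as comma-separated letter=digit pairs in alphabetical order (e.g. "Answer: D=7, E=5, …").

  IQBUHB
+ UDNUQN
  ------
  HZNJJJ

Step 1. [col 1: B + N ≡ J (mod 10)] several values work for J in column 1 (B + N ≡ J (mod 10), carry-in 0); try J=3, so J=3.
Step 2. [col 1: B + N ≡ J (mod 10)] several values work for N in column 1 (B + N ≡ J (mod 10), carry-in 0); try N=4. So N=4.
Step 3. [col 1: B + N ≡ J (mod 10)] in column 1 we have B+N≡J with carry-in 0; given N=4, J=3 and digits 3,4 already taken and all letters distinct, that pins B to 9 ⇒ B=9.
Step 4. [col 2: H + Q ≡ J (mod 10)] column 2 (H + Q ≡ J (mod 10), carry-in 1) doesn't pin H yet; pick H=7 and continue ⇒ H=7.
Step 5. [col 2: H + Q ≡ J (mod 10)] in column 2 we have H+Q≡J with carry-in 1; given H=7, J=3 and digits 3,4,7,9 already taken and all letters distinct, that pins Q to 5, so Q=5.
Step 6. [col 3: U + U ≡ J (mod 10)] no forcing yet in column 3 (carry-in 1); U=6 is free and consistent — try it ⇒ U=6.
Step 7. [col 5: Q + D ≡ Z (mod 10)] in column 5 we have Q+D≡Z with carry-in 1; given Q=5 and digits 3,4,5,6,7,9 already taken and all letters distinct, that pins Z to 8. So Z=8.
Step 8. [col 5: Q + D ≡ Z (mod 10)] column 5: given Q=5, Z=8, carry-in 1, and digits 3,4,5,6,7,8,9 already taken and all letters distinct, Q+D≡Z (mod 10) forces D=2 ⇒ D=2.
Step 9. [col 6: I + U ≡ H (mod 10)] in column 6 we have I+U≡H with carry-in 0; given U=6, H=7 and digits 2,3,4,5,6,7,8,9 already taken and all letters distinct, that pins I to 1 ⇒ I=1.

Answer: B=9, D=2, H=7, I=1, J=3, N=4, Q=5, U=6, Z=8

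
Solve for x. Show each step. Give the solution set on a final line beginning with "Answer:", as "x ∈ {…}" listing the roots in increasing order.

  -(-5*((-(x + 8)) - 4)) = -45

Step 1. [-(-5*((-(x + 8)) - 4)) = -45] LHS negated; negate both sides, so neg: -5*((-(x + 8)) - 4) = 45.
Step 2. [-5*((-(x + 8)) - 4) = 45] -5 out front; divide by -5. So div: (-(x + 8)) - 4 = -9.
Step 3. [(-(x + 8)) - 4 = -9] add 4: x sits inside (… - 4). So sub: -(x + 8) = -5.
Step 4. [-(x + 8) = -5] flip signs both sides. So neg: x + 8 = 5.
Step 5. [x + 8 = 5] 8 comes off first (subtract 8), so sub: x = -3.

Answer: x ∈ {-3}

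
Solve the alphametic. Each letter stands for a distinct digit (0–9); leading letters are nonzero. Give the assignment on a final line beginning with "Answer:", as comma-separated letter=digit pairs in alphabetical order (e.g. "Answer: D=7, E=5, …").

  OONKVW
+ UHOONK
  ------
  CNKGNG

Step 1. [col 1: W + K ≡ G (mod 10)] W=2 is one option consistent with column 1 (W + K ≡ G (mod 10), carry-in 0) — take it ⇒ W=2.
Step 2. [col 1: W + K ≡ G (mod 10)] column 1 (W + K ≡ G (mod 10), carry-in 0) doesn't pin G yet; pick G=0 and continue. So G=0.
Step 3. [col 1: W + K ≡ G (mod 10)] from column 1 (W=2, G=0, carry-in 0, digits 0,2 already taken and all letters distinct): K must equal 8. So K=8.
Step 4. [col 2: V + N ≡ N (mod 10)] in column 2 we have V+N≡N with carry-in 1; given nothing yet and digits 0,2,8 already taken and all letters distinct, that pins V to 9, so V=9.
Step 5. [col 2: V + N ≡ N (mod 10)] column 2 (V + N ≡ N (mod 10), carry-in 1) doesn't pin N yet; pick N=6 and continue, so N=6.
Step 6. [col 3: K + O ≡ G (mod 10)] from column 3 (K=8, G=0, carry-in 1, digits 0,2,6,8,9 already taken and all letters distinct): O must equal 1 ⇒ O=1.
Step 7. [col 5: O + H ≡ N (mod 10)] column 5: given O=1, N=6, carry-in 0, and digits 0,1,2,6,8,9 already taken and all letters distinct, O+H≡N (mod 10) forces H=5 ⇒ H=5.
Step 8. [col 6: O + U ≡ C (mod 10)] column 6: given O=1, carry-in 0, and digits 0,1,2,5,6,8,9 already taken and all letters distinct, O+U≡C (mod 10) forces U=3, so U=3.
Step 9. [col 6: O + U ≡ C (mod 10)] in column 6 we have O+U≡C with carry-in 0; given O=1, U=3 and digits 0,1,2,3,5,6,8,9 already taken and all letters distinct, that pins C to 4. So C=4.

Answer: C=4, G=0, H=5, K=8, N=6, O=1, U=3, V=9, W=2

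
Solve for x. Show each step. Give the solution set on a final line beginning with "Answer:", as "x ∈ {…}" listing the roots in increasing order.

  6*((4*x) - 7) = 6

Step 1. [6*((4*x) - 7) = 6] 6·(inner) — divide through by 6 ⇒ div: (4*x) - 7 = 1.
Step 2. [(4*x) - 7 = 1] add 7: x sits inside (… - 7). So sub: 4*x = 8.
Step 3. [4*x = 8] leading coefficient 4: divide by 4 ⇒ div: x = 2.

Answer: x ∈ {2}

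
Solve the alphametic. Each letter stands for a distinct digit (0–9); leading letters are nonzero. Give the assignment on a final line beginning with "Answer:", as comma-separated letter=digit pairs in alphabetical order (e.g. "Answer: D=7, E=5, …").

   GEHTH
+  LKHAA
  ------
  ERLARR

Step 1. [col 1: H + A ≡ R (mod 10)] column 1 (H + A ≡ R (mod 10), carry-in 0) doesn't pin A yet; pick A=7 and continue. So A=7.
Step 2. [col 1: H + A ≡ R (mod 10)] R=0 is one option consistent with column 1 (H + A ≡ R (mod 10), carry-in 0) — take it ⇒ R=0.
Step 3. [col 1: H + A ≡ R (mod 10)] column 1 reads H+A+carry(0)=R with A=7, R=0; with digits 0,7 already taken and all letters distinct, the only value for H is 3, so H=3.
Step 4. [col 2: T + A ≡ R (mod 10)] column 2: given A=7, R=0, carry-in 1, and digits 0,3,7 already taken and all letters distinct, T+A≡R (mod 10) forces T=2, so T=2.
Step 5. [col 4: E + K ≡ L (mod 10)] several values work for E in column 4 (E + K ≡ L (mod 10), carry-in 0); try E=1. So E=1.
Step 6. [col 4: E + K ≡ L (mod 10)] no forcing yet in column 4 (carry-in 0); L=6 is free and consistent — try it, so L=6.
Step 7. [col 4: E + K ≡ L (mod 10)] in column 4 we have E+K≡L with carry-in 0; given E=1, L=6 and digits 0,1,2,3,6,7 already taken and all letters distinct, that pins K to 5. So K=5.
Step 8. [col 5: G + L ≡ R (mod 10)] column 5: given L=6, R=0, carry-in 0, and digits 0,1,2,3,5,6,7 already taken and all letters distinct, G+L≡R (mod 10) forces G=4. So G=4.

Answer: A=7, E=1, G=4, H=3, K=5, L=6, R=0, T=2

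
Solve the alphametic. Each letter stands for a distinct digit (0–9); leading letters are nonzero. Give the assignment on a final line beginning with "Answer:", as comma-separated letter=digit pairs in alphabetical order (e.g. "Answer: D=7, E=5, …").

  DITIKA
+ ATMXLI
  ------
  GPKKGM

Step 1. [col 1: A + I ≡ M (mod 10)] column 1 (A + I ≡ M (mod 10), carry-in 0) doesn't pin A yet; pick A=3 and continue, so A=3.
Step 2. [col 1: A + I ≡ M (mod 10)] no forcing yet in column 1 (carry-in 0); I=7 is free and consistent — try it. So I=7.
Step 3. [col 1: A + I ≡ M (mod 10)] from column 1 (A=3, I=7, carry-in 0, digits 3,7 already taken and all letters distinct): M must equal 0 ⇒ M=0.
Step 4. [col 2: K + L ≡ G (mod 10)] no forcing yet in column 2 (carry-in 1); K=6 is free and consistent — try it, so K=6.
Step 5. [col 2: K + L ≡ G (mod 10)] G=8 is one option consistent with column 2 (K + L ≡ G (mod 10), carry-in 1) — take it ⇒ G=8.
Step 6. [col 2: K + L ≡ G (mod 10)] column 2: given K=6, G=8, carry-in 1, and digits 0,3,6,7,8 already taken and all letters distinct, K+L≡G (mod 10) forces L=1 ⇒ L=1.
Step 7. [col 3: I + X ≡ K (mod 10)] column 3 reads I+X+carry(0)=K with I=7, K=6; with digits 0,1,3,6,7,8 already taken and all letters distinct, the only value for X is 9, so X=9.
Step 8. [col 4: T + M ≡ K (mod 10)] column 4 reads T+M+carry(1)=K with M=0, K=6; with digits 0,1,3,6,7,8,9 already taken and all letters distinct, the only value for T is 5. So T=5.
Step 9. [col 5: I + T ≡ P (mod 10)] in column 5 we have I+T≡P with carry-in 0; given I=7, T=5 and digits 0,1,3,5,6,7,8,9 already taken and all letters distinct, that pins P to 2, so P=2.
Step 10. [col 6: D + A ≡ G (mod 10)] from column 6 (A=3, G=8, carry-in 1, digits 0,1,2,3,5,6,7,8,9 already taken and all letters distinct): D must equal 4, so D=4.

Answer: A=3, D=4, G=8, I=7, K=6, L=1, M=0, P=2, T=5, X=9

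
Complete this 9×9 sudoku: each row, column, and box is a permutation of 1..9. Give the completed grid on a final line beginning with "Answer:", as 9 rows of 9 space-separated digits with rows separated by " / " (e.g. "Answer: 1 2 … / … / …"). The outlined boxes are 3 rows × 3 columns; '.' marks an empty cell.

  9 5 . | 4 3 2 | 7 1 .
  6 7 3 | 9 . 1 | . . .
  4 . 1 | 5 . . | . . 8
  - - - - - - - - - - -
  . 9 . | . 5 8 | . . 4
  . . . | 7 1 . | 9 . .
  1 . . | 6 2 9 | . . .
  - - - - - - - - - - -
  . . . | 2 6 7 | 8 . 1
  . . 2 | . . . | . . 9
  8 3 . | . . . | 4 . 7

Step 1. [r7c8∈{3,5}] across row 7, 3 lands solely at r7c8. So r7c8=3.
Step 2. [r9c8∈{2,5,6}] in row 9, 2 fits only at r9c8. So r9c8=2.
Step 3. [r9c3∈{5,6,9}] in row 9, 6 fits only at r9c3 ⇒ r9c3=6.
Step 4. [r5c2∈{2,4,6,8}] across col 2, 6 lands solely at r5c2, so r5c2=6.
Step 5. [r6c2∈{4,8}] in col 2, 8 fits only at r6c2 ⇒ r6c2=8.
Step 6. [r3c7∈{2,3,6}] r3c7 is the only open cell in row 3 admitting 3 ⇒ r3c7=3.
Step 7. [r6c7∈{5}] r6c7's peers cover all but 5 ⇒ r6c7=5.
Step 8. [r8c8∈{5,6}] in box 9, 5 fits only at r8c8. So r8c8=5.
Step 9. [r8c4∈{1,3,8}] r8c4 is the only open cell in col 4 admitting 8. So r8c4=8.
Step 10. [r5c6∈{3,4}] 4 has one home in box 5: r5c6. So r5c6=4.
Step 11. [r4c3∈{7}] r4c3 is down to just 7 ⇒ r4c3=7.
Step 12. [r2c7∈{2}] r2c7 has the single candidate 2. So r2c7=2.
Step 13. [r7c2∈{4}] r7c2's peers cover all but 4 ⇒ r7c2=4.
Step 14. [r4c8∈{6}] r4c8 has the single candidate 6. So r4c8=6.
Step 15. [r5c3∈{5}] r5c3 is down to just 5, so r5c3=5.
Step 16. [r4c1∈{2,3}] across row 4, 2 lands solely at r4c1 ⇒ r4c1=2.
Step 17. [r5c9∈{2,3}] in row 5, 2 fits only at r5c9 ⇒ r5c9=2.
Step 18. [r2c5∈{8}] r2c5 has the single candidate 8, so r2c5=8.
Step 19. [r8c6∈{3}] r8c6's peers cover all but 3 ⇒ r8c6=3.
Step 20. [r4c4∈{3}] only 3 remains possible at r4c4. So r4c4=3.
Step 21. [r2c9∈{5}] r2c9's peers cover all but 5 ⇒ r2c9=5.
Step 22. [r7c1∈{5}] r7c1 is down to just 5, so r7c1=5.
Step 23. [r6c8∈{7}] r6c8's peers cover all but 7, so r6c8=7.
Step 24. [r9c4∈{1}] r9c4's peers cover all but 1, so r9c4=1.
Step 25. [r4c7∈{1}] nothing but 1 survives at r4c7 ⇒ r4c7=1.
Step 26. [r6c3∈{4}] nothing but 4 survives at r6c3, so r6c3=4.
Step 27. [r9c5∈{9}] r9c5 is down to just 9. So r9c5=9.
Step 28. [r7c3∈{9}] only 9 remains possible at r7c3. So r7c3=9.
Step 29. [r5c1∈{3}] r5c1's peers cover all but 3. So r5c1=3.
Step 30. [r2c8∈{4}] only 4 remains possible at r2c8. So r2c8=4.
Step 31. [r3c6∈{6}] r3c6 has the single candidate 6, so r3c6=6.
Step 32. [r5c8∈{8}] r5c8 is down to just 8. So r5c8=8.
Step 33. [r3c8∈{9}] r3c8 is down to just 9, so r3c8=9.
Step 34. [r1c3∈{8}] r1c3's peers cover all but 8 ⇒ r1c3=8.
Step 35. [r8c1∈{7}] r8c1's peers cover all but 7. So r8c1=7.
Step 36. [r1c9∈{6}] r1c9's peers cover all but 6 ⇒ r1c9=6.
Step 37. [r8c2∈{1}] r8c2 has the single candidate 1 ⇒ r8c2=1.
Step 38. [r9c6∈{5}] r9c6's peers cover all but 5. So r9c6=5.
Step 39. [r8c5∈{4}] r8c5's peers cover all but 4. So r8c5=4.
Step 40. [r8c7∈{6}] nothing but 6 survives at r8c7. So r8c7=6.
Step 41. [r3c5∈{7}] r3c5's peers cover all but 7 ⇒ r3c5=7.
Step 42. [r6c9∈{3}] r6c9 is down to just 3, so r6c9=3.
Step 43. [r3c2∈{2}] nothing but 2 survives at r3c2, so r3c2=2.

Answer: 9 5 8 4 3 2 7 1 6 / 6 7 3 9 8 1 2 4 5 / 4 2 1 5 7 6 3 9 8 / 2 9 7 3 5 8 1 6 4 / 3 6 5 7 1 4 9 8 2 / 1 8 4 6 2 9 5 7 3 / 5 4 9 2 6 7 8 3 1 / 7 1 2 8 4 3 6 5 9 / 8 3 6 1 9 5 4 2 7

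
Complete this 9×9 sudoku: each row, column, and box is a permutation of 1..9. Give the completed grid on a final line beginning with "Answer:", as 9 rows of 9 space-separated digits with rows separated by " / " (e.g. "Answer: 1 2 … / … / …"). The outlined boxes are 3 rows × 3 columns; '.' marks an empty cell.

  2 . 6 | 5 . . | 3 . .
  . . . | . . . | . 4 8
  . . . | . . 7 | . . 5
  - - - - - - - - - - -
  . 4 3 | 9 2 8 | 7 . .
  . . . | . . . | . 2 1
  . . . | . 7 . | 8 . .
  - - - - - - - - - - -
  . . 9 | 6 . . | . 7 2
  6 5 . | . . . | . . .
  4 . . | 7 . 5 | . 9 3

Step 1. [r1c8∈{1}] r1c8's peers cover all but 1, so r1c8=1.
Step 2. [r4c1∈{1,5}] r4c1 is the only open cell in row 4 admitting 1. So r4c1=1.
Step 3. [r8c9∈{4}] r8c9's peers cover all but 4 ⇒ r8c9=4.
Step 4. [r8c7∈{1}] nothing but 1 survives at r8c7, so r8c7=1.
Step 5. [r5c7∈{4,5,6,9}] across col 7, 4 lands solely at r5c7 ⇒ r5c7=4.
Step 6. [r5c4∈{3}] r5c4 is down to just 3. So r5c4=3.
Step 7. [r3c8∈{6}] r3c8 is down to just 6 ⇒ r3c8=6.
Step 8. [r8c3∈{2,7,8}] r8c3 is the only open cell in row 8 admitting 7. So r8c3=7.
Step 9. [r3c3∈{1,4,8}] col 3 places 4 nowhere but r3c3 ⇒ r3c3=4.
Step 10. [r5c6∈{6}] only 6 remains possible at r5c6, so r5c6=6.
Step 11. [r6c9∈{6,9}] box 6 places 9 nowhere but r6c9, so r6c9=9.
Step 12. [r6c1∈{5}] r6c1 has the single candidate 5, so r6c1=5.
Step 13. [r2c5∈{1,3,6,9}] 6 has one home in row 2: r2c5, so r2c5=6.
Step 14. [r5c3∈{8}] only 8 remains possible at r5c3 ⇒ r5c3=8.
Step 15. [r6c4∈{1,4}] 4 has one home in col 4: r6c4 ⇒ r6c4=4.
Step 16. [r6c6∈{1}] r6c6's peers cover all but 1 ⇒ r6c6=1.
Step 17. [r6c3∈{2}] r6c3 has the single candidate 2, so r6c3=2.
Step 18. [r9c3∈{1}] only 1 remains possible at r9c3 ⇒ r9c3=1.
Step 19. [r9c5∈{8}] r9c5 has the single candidate 8 ⇒ r9c5=8.
Step 20. [r1c2∈{7,8,9}] across row 1, 8 lands solely at r1c2 ⇒ r1c2=8.
Step 21. [r7c2∈{3}] nothing but 3 survives at r7c2, so r7c2=3.
Step 22. [r8c4∈{2}] r8c4 has the single candidate 2 ⇒ r8c4=2.
Step 23. [r2c6∈{2,3,9}] across col 6, 2 lands solely at r2c6. So r2c6=2.
Step 24. [r3c5∈{1,3,9}] box 2 places 3 nowhere but r3c5 ⇒ r3c5=3.
Step 25. [r3c1∈{9}] r3c1's peers cover all but 9, so r3c1=9.
Step 26. [r5c1∈{7}] only 7 remains possible at r5c1 ⇒ r5c1=7.
Step 27. [r2c4∈{1}] only 1 remains possible at r2c4, so r2c4=1.
Step 28. [r8c5∈{9}] only 9 remains possible at r8c5 ⇒ r8c5=9.
Step 29. [r7c6∈{4}] only 4 remains possible at r7c6. So r7c6=4.
Step 30. [r1c6∈{9}] r1c6 has the single candidate 9. So r1c6=9.
Step 31. [r3c4∈{8}] nothing but 8 survives at r3c4. So r3c4=8.
Step 32. [r5c2∈{9}] r5c2's peers cover all but 9 ⇒ r5c2=9.
Step 33. [r2c7∈{9}] nothing but 9 survives at r2c7. So r2c7=9.
Step 34. [r4c9∈{6}] r4c9 has the single candidate 6. So r4c9=6.
Step 35. [r6c2∈{6}] only 6 remains possible at r6c2. So r6c2=6.
Step 36. [r8c6∈{3}] nothing but 3 survives at r8c6 ⇒ r8c6=3.
Step 37. [r6c8∈{3}] r6c8's peers cover all but 3. So r6c8=3.
Step 38. [r1c9∈{7}] nothing but 7 survives at r1c9 ⇒ r1c9=7.
Step 39. [r9c7∈{6}] nothing but 6 survives at r9c7 ⇒ r9c7=6.
Step 40. [r7c5∈{1}] only 1 remains possible at r7c5. So r7c5=1.
Step 41. [r3c2∈{1}] only 1 remains possible at r3c2, so r3c2=1.
Step 42. [r8c8∈{8}] r8c8 is down to just 8 ⇒ r8c8=8.
Step 43. [r2c3∈{5}] r2c3 has the single candidate 5 ⇒ r2c3=5.
Step 44. [r7c1∈{8}] nothing but 8 survives at r7c1, so r7c1=8.
Step 45. [r7c7∈{5}] nothing but 5 survives at r7c7. So r7c7=5.
Step 46. [r4c8∈{5}] only 5 remains possible at r4c8. So r4c8=5.
Step 47. [r5c5∈{5}] r5c5 has the single candidate 5, so r5c5=5.
Step 48. [r1c5∈{4}] r1c5's peers cover all but 4, so r1c5=4.
Step 49. [r2c1∈{3}] only 3 remains possible at r2c1. So r2c1=3.
Step 50. [r3c7∈{2}] r3c7 has the single candidate 2, so r3c7=2.
Step 51. [r9c2∈{2}] r9c2 is down to just 2, so r9c2=2.
Step 52. [r2c2∈{7}] r2c2's peers cover all but 7. So r2c2=7.

Answer: 2 8 6 5 4 9 3 1 7 / 3 7 5 1 6 2 9 4 8 / 9 1 4 8 3 7 2 6 5 / 1 4 3 9 2 8 7 5 6 / 7 9 8 3 5 6 4 2 1 / 5 6 2 4 7 1 8 3 9 / 8 3 9 6 1 4 5 7 2 / 6 5 7 2 9 3 1 8 4 / 4 2 1 7 8 5 6 9 3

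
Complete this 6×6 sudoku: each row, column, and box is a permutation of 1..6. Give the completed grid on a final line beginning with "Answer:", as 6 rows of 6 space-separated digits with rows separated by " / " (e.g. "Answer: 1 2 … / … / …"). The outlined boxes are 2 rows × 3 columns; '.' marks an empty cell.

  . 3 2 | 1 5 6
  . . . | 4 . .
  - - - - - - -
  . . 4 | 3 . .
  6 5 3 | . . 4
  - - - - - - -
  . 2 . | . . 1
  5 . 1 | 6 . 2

Step 1. [r2c5∈{2,3}] across row 2, 2 lands solely at r2c5. So r2c5=2.
Step 2. [r3c2∈{1}] r3c2 is down to just 1, so r3c2=1.
Step 3. [r5c1∈{3,4}] 3 has one home in col 1: r5c1, so r5c1=3.
Step 4. [r2c2∈{6}] r2c2 has the single candidate 6 ⇒ r2c2=6.
Step 5. [r6c2∈{4}] only 4 remains possible at r6c2 ⇒ r6c2=4.
Step 6. [r5c3∈{6}] only 6 remains possible at r5c3, so r5c3=6.
Step 7. [r6c5∈{3}] r6c5 has the single candidate 3 ⇒ r6c5=3.
Step 8. [r4c4∈{2}] nothing but 2 survives at r4c4. So r4c4=2.
Step 9. [r3c5∈{6}] r3c5 is down to just 6. So r3c5=6.
Step 10. [r4c5∈{1}] r4c5's peers cover all but 1. So r4c5=1.
Step 11. [r5c5∈{4}] only 4 remains possible at r5c5. So r5c5=4.
Step 12. [r3c6∈{5}] only 5 remains possible at r3c6 ⇒ r3c6=5.
Step 13. [r5c4∈{5}] only 5 remains possible at r5c4 ⇒ r5c4=5.
Step 14. [r2c1∈{1}] r2c1's peers cover all but 1 ⇒ r2c1=1.
Step 15. [r1c1∈{4}] only 4 remains possible at r1c1. So r1c1=4.
Step 16. [r2c3∈{5}] r2c3's peers cover all but 5 ⇒ r2c3=5.
Step 17. [r3c1∈{2}] only 2 remains possible at r3c1. So r3c1=2.
Step 18. [r2c6∈{3}] only 3 remains possible at r2c6 ⇒ r2c6=3.

Answer: 4 3 2 1 5 6 / 1 6 5 4 2 3 / 2 1 4 3 6 5 / 6 5 3 2 1 4 / 3 2 6 5 4 1 / 5 4 1 6 3 2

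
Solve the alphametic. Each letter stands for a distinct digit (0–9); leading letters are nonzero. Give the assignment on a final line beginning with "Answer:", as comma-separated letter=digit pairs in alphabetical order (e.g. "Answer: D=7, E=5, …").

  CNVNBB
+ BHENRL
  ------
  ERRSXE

Step 1. [col 1: B + L ≡ E (mod 10)] several values work for E in column 1 (B + L ≡ E (mod 10), carry-in 0); try E=8 ⇒ E=8.
Step 2. [col 1: B + L ≡ E (mod 10)] no forcing yet in column 1 (carry-in 0); L=2 is free and consistent — try it. So L=2.
Step 3. [col 1: B + L ≡ E (mod 10)] column 1 reads B+L+carry(0)=E with L=2, E=8; with digits 2,8 already taken and all letters distinct, the only value for B is 6. So B=6.
Step 4. [col 2: B + R ≡ X (mod 10)] X=9 is one option consistent with column 2 (B + R ≡ X (mod 10), carry-in 0) — take it ⇒ X=9.
Step 5. [col 2: B + R ≡ X (mod 10)] column 2: given B=6, X=9, carry-in 0, and digits 2,6,8,9 already taken and all letters distinct, B+R≡X (mod 10) forces R=3. So R=3.
Step 6. [col 3: N + N ≡ S (mod 10)] several values work for S in column 3 (N + N ≡ S (mod 10), carry-in 0); try S=0, so S=0.
Step 7. [col 3: N + N ≡ S (mod 10)] column 3 reads N+N+carry(0)=S with S=0; with digits 0,2,3,6,8,9 already taken and all letters distinct, the only value for N is 5 ⇒ N=5.
Step 8. [col 4: V + E ≡ R (mod 10)] column 4 reads V+E+carry(1)=R with E=8, R=3; with digits 0,2,3,5,6,8,9 already taken and all letters distinct, the only value for V is 4 ⇒ V=4.
Step 9. [col 5: N + H ≡ R (mod 10)] from column 5 (N=5, R=3, carry-in 1, digits 0,2,3,4,5,6,8,9 already taken and all letters distinct): H must equal 7 ⇒ H=7.
Step 10. [col 6: C + B ≡ E (mod 10)] column 6: given B=6, E=8, carry-in 1, and digits 0,2,3,4,5,6,7,8,9 already taken and all letters distinct, C+B≡E (mod 10) forces C=1 ⇒ C=1.

Answer: B=6, C=1, E=8, H=7, L=2, N=5, R=3, S=0, V=4, X=9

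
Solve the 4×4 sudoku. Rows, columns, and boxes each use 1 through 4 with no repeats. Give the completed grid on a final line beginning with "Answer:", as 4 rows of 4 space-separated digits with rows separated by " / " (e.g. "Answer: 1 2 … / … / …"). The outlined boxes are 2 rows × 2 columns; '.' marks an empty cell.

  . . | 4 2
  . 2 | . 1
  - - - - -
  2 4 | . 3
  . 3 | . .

Step 1. [r1c1∈{1,3}] 3 has one home in row 1: r1c1. So r1c1=3.
Step 2. [r3c3∈{1}] only 1 remains possible at r3c3, so r3c3=1.
Step 3. [r4c4∈{4}] r4c4 is down to just 4, so r4c4=4.
Step 4. [r4c1∈{1}] r4c1 has the single candidate 1 ⇒ r4c1=1.
Step 5. [r2c1∈{4}] nothing but 4 survives at r2c1. So r2c1=4.
Step 6. [r4c3∈{2}] r4c3's peers cover all but 2 ⇒ r4c3=2.
Step 7. [r1c2∈{1}] r1c2's peers cover all but 1 ⇒ r1c2=1.
Step 8. [r2c3∈{3}] only 3 remains possible at r2c3, so r2c3=3.

Answer: 3 1 4 2 / 4 2 3 1 / 2 4 1 3 / 1 3 2 4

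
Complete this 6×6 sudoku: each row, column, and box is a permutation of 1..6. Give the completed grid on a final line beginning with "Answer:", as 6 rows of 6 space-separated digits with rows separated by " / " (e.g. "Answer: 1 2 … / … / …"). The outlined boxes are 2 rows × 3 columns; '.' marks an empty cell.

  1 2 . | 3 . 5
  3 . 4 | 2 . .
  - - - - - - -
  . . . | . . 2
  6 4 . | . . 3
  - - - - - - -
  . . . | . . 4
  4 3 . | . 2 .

Step 1. [r3c1∈{5}] only 5 remains possible at r3c1 ⇒ r3c1=5.
Step 2. [r3c2∈{1}] r3c2 has the single candidate 1. So r3c2=1.
Step 3. [r1c3∈{6}] nothing but 6 survives at r1c3. So r1c3=6.
Step 4. [r5c2∈{5,6}] r5c2 is the only open cell in col 2 admitting 6. So r5c2=6.
Step 5. [r5c5∈{1,3,5}] row 5 places 3 nowhere but r5c5, so r5c5=3.
Step 6. [r4c5∈{1,5}] r4c5 is the only open cell in col 5 admitting 5, so r4c5=5.
Step 7. [r3c4∈{4,6}] 4 has one home in col 4: r3c4 ⇒ r3c4=4.
Step 8. [r6c4∈{1,5,6}] r6c4 is the only open cell in col 4 admitting 6 ⇒ r6c4=6.
Step 9. [r6c6∈{1}] r6c6 has the single candidate 1 ⇒ r6c6=1.
Step 10. [r5c3∈{1,2,5}] in row 5, 1 fits only at r5c3, so r5c3=1.
Step 11. [r2c5∈{1,6}] 1 has one home in row 2: r2c5. So r2c5=1.
Step 12. [r2c6∈{6}] r2c6 is down to just 6. So r2c6=6.
Step 13. [r4c4∈{1}] r4c4 is down to just 1. So r4c4=1.
Step 14. [r4c3∈{2}] r4c3 is down to just 2, so r4c3=2.
Step 15. [r3c3∈{3}] nothing but 3 survives at r3c3 ⇒ r3c3=3.
Step 16. [r2c2∈{5}] nothing but 5 survives at r2c2. So r2c2=5.
Step 17. [r1c5∈{4}] r1c5 has the single candidate 4. So r1c5=4.
Step 18. [r6c3∈{5}] nothing but 5 survives at r6c3. So r6c3=5.
Step 19. [r5c1∈{2}] r5c1 has the single candidate 2, so r5c1=2.
Step 20. [r3c5∈{6}] only 6 remains possible at r3c5 ⇒ r3c5=6.
Step 21. [r5c4∈{5}] only 5 remains possible at r5c4. So r5c4=5.

Answer: 1 2 6 3 4 5 / 3 5 4 2 1 6 / 5 1 3 4 6 2 / 6 4 2 1 5 3 / 2 6 1 5 3 4 / 4 3 5 6 2 1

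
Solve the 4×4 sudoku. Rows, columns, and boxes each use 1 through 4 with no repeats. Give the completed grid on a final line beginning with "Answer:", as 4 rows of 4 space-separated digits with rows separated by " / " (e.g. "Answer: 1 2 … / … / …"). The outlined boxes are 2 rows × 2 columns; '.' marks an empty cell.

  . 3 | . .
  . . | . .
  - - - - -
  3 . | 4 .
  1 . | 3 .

Step 1. [r4c4∈{2}] only 2 remains possible at r4c4. So r4c4=2.
Step 2. [r2c2∈{1,2,4}] across col 2, 1 lands solely at r2c2 ⇒ r2c2=1.
Step 3. [r2c3∈{2}] r2c3's peers cover all but 2, so r2c3=2.
Step 4. [r2c1∈{4}] r2c1's peers cover all but 4 ⇒ r2c1=4.
Step 5. [r3c4∈{1}] r3c4 is down to just 1. So r3c4=1.
Step 6. [r1c3∈{1}] r1c3's peers cover all but 1 ⇒ r1c3=1.
Step 7. [r1c4∈{4}] r1c4 is down to just 4, so r1c4=4.
Step 8. [r2c4∈{3}] nothing but 3 survives at r2c4 ⇒ r2c4=3.
Step 9. [r3c2∈{2}] r3c2's peers cover all but 2 ⇒ r3c2=2.
Step 10. [r1c1∈{2}] r1c1's peers cover all but 2 ⇒ r1c1=2.
Step 11. [r4c2∈{4}] r4c2's peers cover all but 4, so r4c2=4.

Answer: 2 3 1 4 / 4 1 2 3 / 3 2 4 1 / 1 4 3 2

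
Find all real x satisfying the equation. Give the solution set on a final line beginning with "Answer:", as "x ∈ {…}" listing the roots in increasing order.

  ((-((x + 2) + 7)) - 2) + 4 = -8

Step 1. [((-((x + 2) + 7)) - 2) + 4 = -8] +4 is outermost — subtract 4 both sides ⇒ sub: (-((x + 2) + 7)) - 2 = -12.
Step 2. [(-((x + 2) + 7)) - 2 = -12] add 2: x sits inside (… - 2). So sub: -((x + 2) + 7) = -10.
Step 3. [-((x + 2) + 7) = -10] leading − — multiply by −1, so neg: (x + 2) + 7 = 10.
Step 4. [(x + 2) + 7 = 10] peel the +7: subtract 7 from each side, so sub: x + 2 = 3.
Step 5. [x + 2 = 3] the outer +2 inverts by subtracting 2, so sub: x = 1.

Answer: x ∈ {1}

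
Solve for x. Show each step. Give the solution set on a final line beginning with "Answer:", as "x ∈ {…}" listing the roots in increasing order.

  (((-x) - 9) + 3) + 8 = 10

Step 1. [(((-x) - 9) + 3) + 8 = 10] 8 comes off first (subtract 8), so sub: ((-x) - 9) + 3 = 2.
Step 2. [((-x) - 9) + 3 = 2] peel the +3: subtract 3 from each side. So sub: (-x) - 9 = -1.
Step 3. [(-x) - 9 = -1] add 9: x sits inside (… - 9) ⇒ sub: -x = 8.
Step 4. [-x = 8] leading − — multiply by −1. So neg: x = -8.

Answer: x ∈ {-8}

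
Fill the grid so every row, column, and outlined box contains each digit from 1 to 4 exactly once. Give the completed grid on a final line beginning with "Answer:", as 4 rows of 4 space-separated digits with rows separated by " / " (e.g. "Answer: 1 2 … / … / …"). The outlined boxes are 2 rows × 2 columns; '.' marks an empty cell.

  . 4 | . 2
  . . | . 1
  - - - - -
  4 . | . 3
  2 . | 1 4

Step 1. [r2c1∈{3}] r2c1 has the single candidate 3, so r2c1=3.
Step 2. [r3c2∈{1}] r3c2 is down to just 1. So r3c2=1.
Step 3. [r2c2∈{2}] r2c2's peers cover all but 2, so r2c2=2.
Step 4. [r4c2∈{3}] r4c2 is down to just 3. So r4c2=3.
Step 5. [r2c3∈{4}] r2c3's peers cover all but 4, so r2c3=4.
Step 6. [r1c3∈{3}] r1c3's peers cover all but 3 ⇒ r1c3=3.
Step 7. [r3c3∈{2}] r3c3 has the single candidate 2, so r3c3=2.
Step 8. [r1c1∈{1}] nothing but 1 survives at r1c1, so r1c1=1.

Answer: 1 4 3 2 / 3 2 4 1 / 4 1 2 3 / 2 3 1 4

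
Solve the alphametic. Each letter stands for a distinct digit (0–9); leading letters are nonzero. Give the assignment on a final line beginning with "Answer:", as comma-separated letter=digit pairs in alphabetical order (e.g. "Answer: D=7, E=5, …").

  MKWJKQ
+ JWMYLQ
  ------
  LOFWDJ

Step 1. [col 1: Q + Q ≡ J (mod 10)] no forcing yet in column 1 (carry-in 0); Q=2 is free and consistent — try it, so Q=2.
Step 2. [col 1: Q + Q ≡ J (mod 10)] in column 1 we have Q+Q≡J with carry-in 0; given Q=2 and digits 2 already taken and all letters distinct, that pins J to 4, so J=4.
Step 3. [col 2: K + L ≡ D (mod 10)] no forcing yet in column 2 (carry-in 0); K=9 is free and consistent — try it ⇒ K=9.
Step 4. [col 2: K + L ≡ D (mod 10)] D=7 is one option consistent with column 2 (K + L ≡ D (mod 10), carry-in 0) — take it. So D=7.
Step 5. [col 2: K + L ≡ D (mod 10)] column 2 reads K+L+carry(0)=D with K=9, D=7; with digits 2,4,7,9 already taken and all letters distinct, the only value for L is 8 ⇒ L=8.
Step 6. [col 3: J + Y ≡ W (mod 10)] column 3 (J + Y ≡ W (mod 10), carry-in 1) doesn't pin W yet; pick W=1 and continue. So W=1.
Step 7. [col 3: J + Y ≡ W (mod 10)] column 3 reads J+Y+carry(1)=W with J=4, W=1; with digits 1,2,4,7,8,9 already taken and all letters distinct, the only value for Y is 6. So Y=6.
Step 8. [col 4: W + M ≡ F (mod 10)] from column 4 (W=1, carry-in 1, digits 1,2,4,6,7,8,9 already taken and all letters distinct): M must equal 3. So M=3.
Step 9. [col 4: W + M ≡ F (mod 10)] in column 4 we have W+M≡F with carry-in 1; given W=1, M=3 and digits 1,2,3,4,6,7,8,9 already taken and all letters distinct, that pins F to 5, so F=5.
Step 10. [col 5: K + W ≡ O (mod 10)] column 5: given K=9, W=1, carry-in 0, and digits 1,2,3,4,5,6,7,8,9 already taken and all letters distinct, K+W≡O (mod 10) forces O=0, so O=0.

Answer: D=7, F=5, J=4, K=9, L=8, M=3, O=0, Q=2, W=1, Y=6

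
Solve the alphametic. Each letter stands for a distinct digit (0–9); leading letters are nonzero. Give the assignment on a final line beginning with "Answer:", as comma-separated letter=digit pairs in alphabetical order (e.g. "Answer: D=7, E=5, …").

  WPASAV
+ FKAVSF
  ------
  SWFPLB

Step 1. [col 1: V + F ≡ B (mod 10)] column 1 (V + F ≡ B (mod 10), carry-in 0) doesn't pin F yet; pick F=1 and continue ⇒ F=1.
Step 2. [col 1: V + F ≡ B (mod 10)] no forcing yet in column 1 (carry-in 0); B=7 is free and consistent — try it, so B=7.
Step 3. [col 1: V + F ≡ B (mod 10)] from column 1 (F=1, B=7, carry-in 0, digits 1,7 already taken and all letters distinct): V must equal 6. So V=6.
Step 4. [col 2: A + S ≡ L (mod 10)] several values work for S in column 2 (A + S ≡ L (mod 10), carry-in 0); try S=4, so S=4.
Step 5. [col 2: A + S ≡ L (mod 10)] L=9 is one option consistent with column 2 (A + S ≡ L (mod 10), carry-in 0) — take it ⇒ L=9.
Step 6. [col 2: A + S ≡ L (mod 10)] from column 2 (S=4, L=9, carry-in 0, digits 1,4,6,7,9 already taken and all letters distinct): A must equal 5. So A=5.
Step 7. [col 3: S + V ≡ P (mod 10)] in column 3 we have S+V≡P with carry-in 0; given S=4, V=6 and digits 1,4,5,6,7,9 already taken and all letters distinct, that pins P to 0. So P=0.
Step 8. [col 5: P + K ≡ W (mod 10)] column 5: given P=0, carry-in 1, and digits 0,1,4,5,6,7,9 already taken and all letters distinct, P+K≡W (mod 10) forces W=3, so W=3.
Step 9. [col 5: P + K ≡ W (mod 10)] in column 5 we have P+K≡W with carry-in 1; given P=0, W=3 and digits 0,1,3,4,5,6,7,9 already taken and all letters distinct, that pins K to 2 ⇒ K=2.

Answer: A=5, B=7, F=1, K=2, L=9, P=0, S=4, V=6, W=3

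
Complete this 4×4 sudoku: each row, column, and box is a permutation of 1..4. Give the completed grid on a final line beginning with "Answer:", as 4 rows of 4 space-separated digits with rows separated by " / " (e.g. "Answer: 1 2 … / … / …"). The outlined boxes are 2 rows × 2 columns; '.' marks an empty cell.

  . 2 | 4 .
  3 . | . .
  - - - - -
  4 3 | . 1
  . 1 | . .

Step 1. [r3c3∈{2}] nothing but 2 survives at r3c3 ⇒ r3c3=2.
Step 2. [r1c4∈{3}] r1c4 is down to just 3. So r1c4=3.
Step 3. [r2c2∈{4}] r2c2 is down to just 4, so r2c2=4.
Step 4. [r2c3∈{1}] r2c3 is down to just 1, so r2c3=1.
Step 5. [r1c1∈{1}] r1c1 has the single candidate 1, so r1c1=1.
Step 6. [r2c4∈{2}] only 2 remains possible at r2c4. So r2c4=2.
Step 7. [r4c3∈{3}] only 3 remains possible at r4c3, so r4c3=3.
Step 8. [r4c1∈{2}] r4c1 is down to just 2 ⇒ r4c1=2.
Step 9. [r4c4∈{4}] r4c4 has the single candidate 4. So r4c4=4.

Answer: 1 2 4 3 / 3 4 1 2 / 4 3 2 1 / 2 1 3 4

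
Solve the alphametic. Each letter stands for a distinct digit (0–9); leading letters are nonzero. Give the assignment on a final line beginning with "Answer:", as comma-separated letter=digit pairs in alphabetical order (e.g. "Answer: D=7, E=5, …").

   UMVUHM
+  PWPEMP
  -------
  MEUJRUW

Step 1. [col 1: M + P ≡ W (mod 10)] column 1 (M + P ≡ W (mod 10), carry-in 0) doesn't pin W yet; pick W=7 and continue ⇒ W=7.
Step 2. [col 1: M + P ≡ W (mod 10)] several values work for M in column 1 (M + P ≡ W (mod 10), carry-in 0); try M=1 ⇒ M=1.
Step 3. [col 1: M + P ≡ W (mod 10)] in column 1 we have M+P≡W with carry-in 0; given M=1, W=7 and digits 1,7 already taken and all letters distinct, that pins P to 6. So P=6.
Step 4. [col 2: H + M ≡ U (mod 10)] several values work for H in column 2 (H + M ≡ U (mod 10), carry-in 0); try H=8. So H=8.
Step 5. [col 2: H + M ≡ U (mod 10)] column 2 reads H+M+carry(0)=U with H=8, M=1; with digits 1,6,7,8 already taken and all letters distinct, the only value for U is 9. So U=9.
Step 6. [col 3: U + E ≡ R (mod 10)] R=4 is one option consistent with column 3 (U + E ≡ R (mod 10), carry-in 0) — take it. So R=4.
Step 7. [col 3: U + E ≡ R (mod 10)] in column 3 we have U+E≡R with carry-in 0; given U=9, R=4 and digits 1,4,6,7,8,9 already taken and all letters distinct, that pins E to 5, so E=5.
Step 8. [col 4: V + P ≡ J (mod 10)] in column 4 we have V+P≡J with carry-in 1; given P=6 and digits 1,4,5,6,7,8,9 already taken and all letters distinct, that pins V to 3 ⇒ V=3.
Step 9. [col 4: V + P ≡ J (mod 10)] from column 4 (V=3, P=6, carry-in 1, digits 1,3,4,5,6,7,8,9 already taken and all letters distinct): J must equal 0. So J=0.

Answer: E=5, H=8, J=0, M=1, P=6, R=4, U=9, V=3, W=7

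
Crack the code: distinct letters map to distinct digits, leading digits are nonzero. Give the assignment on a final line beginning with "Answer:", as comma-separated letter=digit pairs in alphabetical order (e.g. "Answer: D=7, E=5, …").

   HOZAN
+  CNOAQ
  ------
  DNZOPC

Step 1. [col 1: N + Q ≡ C (mod 10)] several values work for N in column 1 (N + Q ≡ C (mod 10), carry-in 0); try N=2. So N=2.
Step 2. [col 1: N + Q ≡ C (mod 10)] column 1 (N + Q ≡ C (mod 10), carry-in 0) doesn't pin Q yet; pick Q=5 and continue. So Q=5.
Step 3. [D] D is the leading digit of a 6-digit sum of two 5-digit numbers; the final carry is exactly 1, so D=1.
Step 4. [col 1: N + Q ≡ C (mod 10)] column 1: given N=2, Q=5, carry-in 0, and digits 1,2,5 already taken and all letters distinct, N+Q≡C (mod 10) forces C=7 ⇒ C=7.
Step 5. [col 2: A + A ≡ P (mod 10)] P=6 is one option consistent with column 2 (A + A ≡ P (mod 10), carry-in 0) — take it ⇒ P=6.
Step 6. [col 2: A + A ≡ P (mod 10)] no forcing yet in column 2 (carry-in 0); A=3 is free and consistent — try it. So A=3.
Step 7. [col 3: Z + O ≡ O (mod 10)] in column 3 we have Z+O≡O with carry-in 0; given nothing yet and digits 1,2,3,5,6,7 already taken and all letters distinct, that pins Z to 0. So Z=0.
Step 8. [col 3: Z + O ≡ O (mod 10)] O=8 is one option consistent with column 3 (Z + O ≡ O (mod 10), carry-in 0) — take it. So O=8.
Step 9. [col 5: H + C ≡ N (mod 10)] column 5: given C=7, N=2, carry-in 1, and digits 0,1,2,3,5,6,7,8 already taken and all letters distinct, H+C≡N (mod 10) forces H=4 ⇒ H=4.

Answer: A=3, C=7, D=1, H=4, N=2, O=8, P=6, Q=5, Z=0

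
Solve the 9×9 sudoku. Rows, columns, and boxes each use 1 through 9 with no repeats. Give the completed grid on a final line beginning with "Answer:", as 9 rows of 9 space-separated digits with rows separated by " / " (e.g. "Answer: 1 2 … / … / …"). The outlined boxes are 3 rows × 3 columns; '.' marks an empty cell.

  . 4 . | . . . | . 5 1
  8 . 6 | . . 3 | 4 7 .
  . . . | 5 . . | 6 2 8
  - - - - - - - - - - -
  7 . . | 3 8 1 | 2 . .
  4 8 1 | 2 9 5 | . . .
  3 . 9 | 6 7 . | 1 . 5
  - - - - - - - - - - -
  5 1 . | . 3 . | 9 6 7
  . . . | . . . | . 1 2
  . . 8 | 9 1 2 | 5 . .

Step 1. [r9c2∈{3,6,7}] across row 9, 7 lands solely at r9c2 ⇒ r9c2=7.
Step 2. [r1c1∈{2,9}] col 1 places 2 nowhere but r1c1, so r1c1=2.
Step 3. [r1c6∈{6,7,8,9}] row 1 places 9 nowhere but r1c6 ⇒ r1c6=9.
Step 4. [r8c6∈{4,6,7,8}] 6 has one home in col 6: r8c6 ⇒ r8c6=6.
Step 5. [r6c6∈{4}] r6c6's peers cover all but 4. So r6c6=4.
Step 6. [r1c4∈{7,8}] r1c4 is the only open cell in row 1 admitting 8, so r1c4=8.
Step 7. [r7c4∈{4}] nothing but 4 survives at r7c4. So r7c4=4.
Step 8. [r1c7∈{3}] r1c7 is down to just 3. So r1c7=3.
Step 9. [r4c8∈{4,9}] across col 8, 9 lands solely at r4c8 ⇒ r4c8=9.
Step 10. [r5c9∈{3,6}] in row 5, 6 fits only at r5c9 ⇒ r5c9=6.
Step 11. [r9c9∈{3,4}] across col 9, 3 lands solely at r9c9 ⇒ r9c9=3.
Step 12. [r8c1∈{9}] r8c1's peers cover all but 9 ⇒ r8c1=9.
Step 13. [r3c2∈{3,9}] in row 3, 9 fits only at r3c2, so r3c2=9.
Step 14. [r3c3∈{3,7}] in row 3, 3 fits only at r3c3, so r3c3=3.
Step 15. [r4c3∈{5}] r4c3's peers cover all but 5, so r4c3=5.
Step 16. [r5c8∈{3}] r5c8 is down to just 3. So r5c8=3.
Step 17. [r6c8∈{8}] nothing but 8 survives at r6c8. So r6c8=8.
Step 18. [r9c8∈{4}] nothing but 4 survives at r9c8, so r9c8=4.
Step 19. [r8c7∈{8}] r8c7 has the single candidate 8. So r8c7=8.
Step 20. [r1c3∈{7}] only 7 remains possible at r1c3 ⇒ r1c3=7.
Step 21. [r7c3∈{2}] only 2 remains possible at r7c3. So r7c3=2.
Step 22. [r9c1∈{6}] r9c1 has the single candidate 6 ⇒ r9c1=6.
Step 23. [r3c1∈{1}] r3c1 has the single candidate 1. So r3c1=1.
Step 24. [r8c5∈{5}] r8c5 has the single candidate 5, so r8c5=5.
Step 25. [r4c2∈{6}] r4c2 is down to just 6 ⇒ r4c2=6.
Step 26. [r8c3∈{4}] only 4 remains possible at r8c3 ⇒ r8c3=4.
Step 27. [r8c4∈{7}] r8c4 is down to just 7. So r8c4=7.
Step 28. [r1c5∈{6}] r1c5 has the single candidate 6 ⇒ r1c5=6.
Step 29. [r3c5∈{4}] r3c5 is down to just 4 ⇒ r3c5=4.
Step 30. [r8c2∈{3}] nothing but 3 survives at r8c2 ⇒ r8c2=3.
Step 31. [r7c6∈{8}] only 8 remains possible at r7c6. So r7c6=8.
Step 32. [r3c6∈{7}] r3c6 has the single candidate 7. So r3c6=7.
Step 33. [r2c2∈{5}] nothing but 5 survives at r2c2 ⇒ r2c2=5.
Step 34. [r2c5∈{2}] r2c5's peers cover all but 2, so r2c5=2.
Step 35. [r5c7∈{7}] nothing but 7 survives at r5c7. So r5c7=7.
Step 36. [r2c4∈{1}] r2c4 is down to just 1 ⇒ r2c4=1.
Step 37. [r6c2∈{2}] r6c2 has the single candidate 2 ⇒ r6c2=2.
Step 38. [r4c9∈{4}] only 4 remains possible at r4c9, so r4c9=4.
Step 39. [r2c9∈{9}] only 9 remains possible at r2c9, so r2c9=9.

Answer: 2 4 7 8 6 9 3 5 1 / 8 5 6 1 2 3 4 7 9 / 1 9 3 5 4 7 6 2 8 / 7 6 5 3 8 1 2 9 4 / 4 8 1 2 9 5 7 3 6 / 3 2 9 6 7 4 1 8 5 / 5 1 2 4 3 8 9 6 7 / 9 3 4 7 5 6 8 1 2 / 6 7 8 9 1 2 5 4 3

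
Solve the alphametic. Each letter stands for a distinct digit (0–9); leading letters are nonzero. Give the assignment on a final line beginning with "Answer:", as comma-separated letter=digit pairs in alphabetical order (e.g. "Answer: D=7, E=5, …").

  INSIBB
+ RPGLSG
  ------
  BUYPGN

Step 1. [col 1: B + G ≡ N (mod 10)] column 1 (B + G ≡ N (mod 10), carry-in 0) doesn't pin B yet; pick B=8 and continue. So B=8.
Step 2. [col 1: B + G ≡ N (mod 10)] several values work for N in column 1 (B + G ≡ N (mod 10), carry-in 0); try N=1. So N=1.
Step 3. [col 1: B + G ≡ N (mod 10)] from column 1 (B=8, N=1, carry-in 0, digits 1,8 already taken and all letters distinct): G must equal 3 ⇒ G=3.
Step 4. [col 2: B + S ≡ G (mod 10)] in column 2 we have B+S≡G with carry-in 1; given B=8, G=3 and digits 1,3,8 already taken and all letters distinct, that pins S to 4. So S=4.
Step 5. [col 3: I + L ≡ P (mod 10)] P=9 is one option consistent with column 3 (I + L ≡ P (mod 10), carry-in 1) — take it. So P=9.
Step 6. [col 3: I + L ≡ P (mod 10)] no forcing yet in column 3 (carry-in 1); L=6 is free and consistent — try it ⇒ L=6.
Step 7. [col 3: I + L ≡ P (mod 10)] column 3: given L=6, P=9, carry-in 1, and digits 1,3,4,6,8,9 already taken and all letters distinct, I+L≡P (mod 10) forces I=2 ⇒ I=2.
Step 8. [col 4: S + G ≡ Y (mod 10)] column 4: given S=4, G=3, carry-in 0, and digits 1,2,3,4,6,8,9 already taken and all letters distinct, S+G≡Y (mod 10) forces Y=7 ⇒ Y=7.
Step 9. [col 5: N + P ≡ U (mod 10)] from column 5 (N=1, P=9, carry-in 0, digits 1,2,3,4,6,7,8,9 already taken and all letters distinct): U must equal 0. So U=0.
Step 10. [col 6: I + R ≡ B (mod 10)] column 6 reads I+R+carry(1)=B with I=2, B=8; with digits 0,1,2,3,4,6,7,8,9 already taken and all letters distinct, the only value for R is 5. So R=5.

Answer: B=8, G=3, I=2, L=6, N=1, P=9, R=5, S=4, U=0, Y=7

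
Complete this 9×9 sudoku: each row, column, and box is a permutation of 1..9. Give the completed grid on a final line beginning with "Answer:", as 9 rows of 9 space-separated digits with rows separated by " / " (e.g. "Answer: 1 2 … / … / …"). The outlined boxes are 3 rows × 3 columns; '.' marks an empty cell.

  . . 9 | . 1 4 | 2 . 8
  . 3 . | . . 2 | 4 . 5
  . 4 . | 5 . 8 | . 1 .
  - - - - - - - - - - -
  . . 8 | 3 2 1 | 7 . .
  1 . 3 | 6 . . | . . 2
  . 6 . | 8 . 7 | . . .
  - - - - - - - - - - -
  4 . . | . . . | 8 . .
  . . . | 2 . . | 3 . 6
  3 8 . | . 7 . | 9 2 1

Step 1. [r5c7∈{5}] r5c7's peers cover all but 5 ⇒ r5c7=5.
Step 2. [r8c8∈{4,5,7}] 4 has one home in box 9: r8c8 ⇒ r8c8=4.
Step 3. [r5c6∈{9}] only 9 remains possible at r5c6, so r5c6=9.
Step 4. [r8c6∈{5}] r8c6 has the single candidate 5 ⇒ r8c6=5.
Step 5. [r3c7∈{6}] r3c7 is down to just 6, so r3c7=6.
Step 6. [r7c2∈{1,2,5,7,9}] in col 2, 2 fits only at r7c2, so r7c2=2.
Step 7. [r8c2∈{1,7,9}] 1 has one home in col 2: r8c2 ⇒ r8c2=1.
Step 8. [r4c2∈{5,9}] r4c2 is the only open cell in col 2 admitting 9. So r4c2=9.
Step 9. [r6c3∈{2,4,5}] across col 3, 4 lands solely at r6c3. So r6c3=4.
Step 10. [r2c5∈{6,9}] r2c5 is the only open cell in box 2 admitting 6 ⇒ r2c5=6.
Step 11. [r8c3∈{7}] r8c3 has the single candidate 7. So r8c3=7.
Step 12. [r1c4∈{7}] only 7 remains possible at r1c4 ⇒ r1c4=7.
Step 13. [r2c4∈{9}] only 9 remains possible at r2c4 ⇒ r2c4=9.
Step 14. [r3c9∈{3,7,9}] r3c9 is the only open cell in row 3 admitting 9, so r3c9=9.
Step 15. [r7c6∈{3,6}] across col 6, 3 lands solely at r7c6, so r7c6=3.
Step 16. [r4c1∈{5}] only 5 remains possible at r4c1. So r4c1=5.
Step 17. [r2c8∈{7}] r2c8 is down to just 7. So r2c8=7.
Step 18. [r9c3∈{5,6}] across row 9, 5 lands solely at r9c3. So r9c3=5.
Step 19. [r3c1∈{2,7}] 7 has one home in row 3: r3c1, so r3c1=7.
Step 20. [r1c8∈{3}] nothing but 3 survives at r1c8, so r1c8=3.
Step 21. [r8c5∈{8,9}] r8c5 is the only open cell in row 8 admitting 8 ⇒ r8c5=8.
Step 22. [r7c5∈{9}] only 9 remains possible at r7c5, so r7c5=9.
Step 23. [r6c7∈{1}] r6c7 has the single candidate 1, so r6c7=1.
Step 24. [r6c1∈{2}] r6c1 is down to just 2 ⇒ r6c1=2.
Step 25. [r7c9∈{7}] only 7 remains possible at r7c9, so r7c9=7.
Step 26. [r6c8∈{9}] r6c8 has the single candidate 9, so r6c8=9.
Step 27. [r9c4∈{4}] r9c4 has the single candidate 4 ⇒ r9c4=4.
Step 28. [r5c5∈{4}] r5c5 has the single candidate 4 ⇒ r5c5=4.
Step 29. [r2c3∈{1}] r2c3's peers cover all but 1. So r2c3=1.
Step 30. [r5c8∈{8}] r5c8 is down to just 8, so r5c8=8.
Step 31. [r7c8∈{5}] r7c8 has the single candidate 5, so r7c8=5.
Step 32. [r6c5∈{5}] r6c5 has the single candidate 5, so r6c5=5.
Step 33. [r9c6∈{6}] only 6 remains possible at r9c6, so r9c6=6.
Step 34. [r3c5∈{3}] only 3 remains possible at r3c5 ⇒ r3c5=3.
Step 35. [r7c3∈{6}] r7c3's peers cover all but 6 ⇒ r7c3=6.
Step 36. [r4c9∈{4}] nothing but 4 survives at r4c9. So r4c9=4.
Step 37. [r8c1∈{9}] only 9 remains possible at r8c1, so r8c1=9.
Step 38. [r1c1∈{6}] r1c1 is down to just 6 ⇒ r1c1=6.
Step 39. [r3c3∈{2}] r3c3's peers cover all but 2 ⇒ r3c3=2.
Step 40. [r4c8∈{6}] r4c8 has the single candidate 6 ⇒ r4c8=6.
Step 41. [r1c2∈{5}] only 5 remains possible at r1c2 ⇒ r1c2=5.
Step 42. [r6c9∈{3}] r6c9 has the single candidate 3 ⇒ r6c9=3.
Step 43. [r5c2∈{7}] only 7 remains possible at r5c2. So r5c2=7.
Step 44. [r7c4∈{1}] nothing but 1 survives at r7c4. So r7c4=1.
Step 45. [r2c1∈{8}] nothing but 8 survives at r2c1 ⇒ r2c1=8.

Answer: 6 5 9 7 1 4 2 3 8 / 8 3 1 9 6 2 4 7 5 / 7 4 2 5 3 8 6 1 9 / 5 9 8 3 2 1 7 6 4 / 1 7 3 6 4 9 5 8 2 / 2 6 4 8 5 7 1 9 3 / 4 2 6 1 9 3 8 5 7 / 9 1 7 2 8 5 3 4 6 / 3 8 5 4 7 6 9 2 1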